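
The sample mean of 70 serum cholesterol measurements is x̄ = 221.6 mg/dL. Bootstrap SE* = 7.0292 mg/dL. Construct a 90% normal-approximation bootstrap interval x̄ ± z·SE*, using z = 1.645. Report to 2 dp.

(210.04, 233.16)

Margin = 1.645 × 7.0292 = 11.563
Interval: 221.6 ± 11.563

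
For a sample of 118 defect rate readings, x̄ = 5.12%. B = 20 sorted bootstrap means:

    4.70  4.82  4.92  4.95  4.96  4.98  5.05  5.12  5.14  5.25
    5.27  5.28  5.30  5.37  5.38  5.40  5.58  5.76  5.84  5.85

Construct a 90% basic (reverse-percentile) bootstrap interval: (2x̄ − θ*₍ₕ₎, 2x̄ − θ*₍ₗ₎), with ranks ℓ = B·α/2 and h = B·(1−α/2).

(4.40, 5.54)

Percentile endpoints at ranks 1 and 19: θ*₍1₎ = 4.70, θ*₍19₎ = 5.84.
Basic interval reflects these around x̄:
  lower = 2 × 5.12 − 5.84 = 4.40
  upper = 2 × 5.12 − 4.70 = 5.54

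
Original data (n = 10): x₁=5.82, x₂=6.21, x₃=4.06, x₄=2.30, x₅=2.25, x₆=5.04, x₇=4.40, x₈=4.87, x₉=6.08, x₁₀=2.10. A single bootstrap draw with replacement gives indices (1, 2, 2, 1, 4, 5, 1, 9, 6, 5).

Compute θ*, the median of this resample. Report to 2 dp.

Resample values: 5.82, 6.21, 6.21, 5.82, 2.30, 2.25, 5.82, 6.08, 5.04, 2.25.
Sorted: 2.25, 2.25, 2.30, 5.04, 5.82, 5.82, 5.82, 6.08, 6.21, 6.21
Median = average of the two middle values = 5.82

θ* = 5.82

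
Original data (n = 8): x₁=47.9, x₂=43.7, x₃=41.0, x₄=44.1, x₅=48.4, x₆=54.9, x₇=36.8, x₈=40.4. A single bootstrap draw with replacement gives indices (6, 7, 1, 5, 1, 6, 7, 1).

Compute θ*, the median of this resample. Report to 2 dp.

θ* = 47.90

Resample values: 54.9, 36.8, 47.9, 48.4, 47.9, 54.9, 36.8, 47.9.
Sorted: 36.8, 36.8, 47.9, 47.9, 47.9, 48.4, 54.9, 54.9
Median = average of the two middle values = 47.90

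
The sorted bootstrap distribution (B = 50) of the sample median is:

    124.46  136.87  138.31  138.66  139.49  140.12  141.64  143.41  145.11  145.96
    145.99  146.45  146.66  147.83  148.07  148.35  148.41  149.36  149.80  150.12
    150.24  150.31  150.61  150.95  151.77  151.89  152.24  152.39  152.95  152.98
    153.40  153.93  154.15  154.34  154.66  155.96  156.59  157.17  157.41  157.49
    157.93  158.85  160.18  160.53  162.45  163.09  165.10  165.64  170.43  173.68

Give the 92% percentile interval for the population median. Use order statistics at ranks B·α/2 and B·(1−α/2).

(136.87, 165.64)

α = 0.08; lower rank = 50 × 0.040 = 2; upper rank = 50 × 0.960 = 48.
The 2nd smallest replicate is 136.87; the 48th is 165.64.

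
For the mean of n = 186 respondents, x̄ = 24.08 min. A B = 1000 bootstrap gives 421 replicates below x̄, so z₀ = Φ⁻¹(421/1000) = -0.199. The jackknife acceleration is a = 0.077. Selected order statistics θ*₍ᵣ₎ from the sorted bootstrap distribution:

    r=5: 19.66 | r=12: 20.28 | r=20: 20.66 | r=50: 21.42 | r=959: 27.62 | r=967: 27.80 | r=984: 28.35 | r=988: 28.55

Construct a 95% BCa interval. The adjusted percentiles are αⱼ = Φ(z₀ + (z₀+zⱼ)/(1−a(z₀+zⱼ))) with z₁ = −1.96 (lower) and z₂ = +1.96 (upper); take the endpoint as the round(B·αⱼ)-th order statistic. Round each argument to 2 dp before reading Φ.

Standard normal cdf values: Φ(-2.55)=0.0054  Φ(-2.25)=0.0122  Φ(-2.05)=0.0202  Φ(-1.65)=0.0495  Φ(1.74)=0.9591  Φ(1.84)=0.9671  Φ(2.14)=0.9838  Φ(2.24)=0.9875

Lower: z₀ + z₁ = -0.199 + (-1.960) = -2.159; 1 − a(z₀+z₁) = 1 − (0.077)(-2.159) = 1.1662; argument = -0.199 + (-2.159)/1.1662 = -2.0502 → -2.05.
α₁ = Φ(-2.05) = 0.0202; rank = round(1000 × 0.0202) = 20; θ*₍20₎ = 20.66.
Upper: z₀ + z₂ = 1.761; 1 − a(z₀+z₂) = 0.8644; argument = 1.8382 → 1.84; α₂ = 0.9671; rank = 967; θ*₍967₎ = 27.80.

(20.66, 27.80)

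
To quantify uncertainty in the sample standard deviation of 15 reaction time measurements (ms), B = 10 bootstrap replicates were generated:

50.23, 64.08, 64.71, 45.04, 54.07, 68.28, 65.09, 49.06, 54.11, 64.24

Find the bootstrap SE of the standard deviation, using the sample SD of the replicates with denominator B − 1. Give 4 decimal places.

SE* = 8.2704

Bootstrap SE is the standard deviation of the 10 replicate standard deviations.
Mean of replicates: (50.23 + 64.08 + 64.71 + 45.04 + 54.07 + 68.28 + 65.09 + 49.06 + 54.11 + 64.24) / 10 = 578.91000 / 10 = 57.89100
Sum of squared deviations: (−7.66100)² + (+6.18900)² + (+6.81900)² + (−12.85100)² + (−3.82100)² + (+10.38900)² + (+7.19900)² + (−8.83100)² + (−3.78100)² + (+6.34900)² = 615.59089
Variance = 615.59089 / 9 = 68.39899
SE* = √68.39899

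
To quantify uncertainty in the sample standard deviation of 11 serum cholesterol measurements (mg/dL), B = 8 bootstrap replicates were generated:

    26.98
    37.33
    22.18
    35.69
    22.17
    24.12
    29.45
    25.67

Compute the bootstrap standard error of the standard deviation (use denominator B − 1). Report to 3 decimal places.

Bootstrap SE is the standard deviation of the 8 replicate standard deviations.
Mean of replicates: (26.98 + 37.33 + 22.18 + 35.69 + 22.17 + 24.12 + 29.45 + 25.67) / 8 = 223.5900 / 8 = 27.9488
Sum of squared deviations: (−0.9688)² + (+9.3812)² + (−5.7688)² + (+7.7412)² + (−5.7787)² + (−3.8287)² + (+1.5012)² + (−2.2787)² = 237.6515
Variance = 237.6515 / 7 = 33.9502
SE* = √33.9502

SE* = 5.827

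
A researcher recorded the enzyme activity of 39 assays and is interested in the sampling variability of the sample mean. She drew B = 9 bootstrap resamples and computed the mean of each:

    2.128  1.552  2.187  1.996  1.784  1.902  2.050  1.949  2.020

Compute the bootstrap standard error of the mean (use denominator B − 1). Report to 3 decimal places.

SE* = 0.191

Bootstrap SE is the standard deviation of the 9 replicate means.
Mean of replicates: (2.128 + 1.552 + 2.187 + 1.996 + 1.784 + 1.902 + 2.050 + 1.949 + 2.020) / 9 = 17.5680 / 9 = 1.9520
Sum of squared deviations: (+0.1760)² + (−0.4000)² + (+0.2350)² + (+0.0440)² + (−0.1680)² + (−0.0500)² + (+0.0980)² + (−0.0030)² + (+0.0680)² = 0.2931
Variance = 0.2931 / 8 = 0.0366
SE* = √0.0366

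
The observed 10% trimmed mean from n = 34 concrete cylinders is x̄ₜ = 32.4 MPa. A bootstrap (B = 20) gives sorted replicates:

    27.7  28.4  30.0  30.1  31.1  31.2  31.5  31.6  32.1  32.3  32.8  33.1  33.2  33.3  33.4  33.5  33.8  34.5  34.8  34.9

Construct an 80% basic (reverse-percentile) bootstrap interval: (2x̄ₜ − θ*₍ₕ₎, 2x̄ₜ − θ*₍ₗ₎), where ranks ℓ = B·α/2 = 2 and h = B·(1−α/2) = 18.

(30.3, 36.4)

Percentile endpoints at ranks 2 and 18: θ*₍2₎ = 28.4, θ*₍18₎ = 34.5.
Basic interval reflects these around x̄ₜ:
  lower = 2 × 32.4 − 34.5 = 30.3
  upper = 2 × 32.4 − 28.4 = 36.4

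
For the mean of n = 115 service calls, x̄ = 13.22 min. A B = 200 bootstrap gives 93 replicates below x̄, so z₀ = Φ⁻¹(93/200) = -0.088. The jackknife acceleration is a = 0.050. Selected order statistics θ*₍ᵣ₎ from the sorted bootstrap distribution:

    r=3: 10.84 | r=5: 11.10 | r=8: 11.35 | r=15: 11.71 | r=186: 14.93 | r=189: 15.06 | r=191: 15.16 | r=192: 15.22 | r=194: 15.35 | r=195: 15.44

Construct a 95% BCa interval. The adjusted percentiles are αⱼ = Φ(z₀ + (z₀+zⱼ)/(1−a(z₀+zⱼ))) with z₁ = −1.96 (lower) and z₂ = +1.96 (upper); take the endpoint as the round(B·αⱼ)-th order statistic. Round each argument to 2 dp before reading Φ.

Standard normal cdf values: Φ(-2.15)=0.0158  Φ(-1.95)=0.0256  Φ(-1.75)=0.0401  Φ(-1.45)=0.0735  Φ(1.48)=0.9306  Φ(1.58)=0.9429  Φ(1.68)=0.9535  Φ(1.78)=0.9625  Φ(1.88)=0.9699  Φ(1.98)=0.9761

Lower: z₀ + z₁ = -0.088 + (-1.960) = -2.048; 1 − a(z₀+z₁) = 1 − (0.050)(-2.048) = 1.1024; argument = -0.088 + (-2.048)/1.1024 = -1.9458 → -1.95.
α₁ = Φ(-1.95) = 0.0256; rank = round(200 × 0.0256) = 5; θ*₍5₎ = 11.10.
Upper: z₀ + z₂ = 1.872; 1 − a(z₀+z₂) = 0.9064; argument = 1.9773 → 1.98; α₂ = 0.9761; rank = 195; θ*₍195₎ = 15.44.

(11.10, 15.44)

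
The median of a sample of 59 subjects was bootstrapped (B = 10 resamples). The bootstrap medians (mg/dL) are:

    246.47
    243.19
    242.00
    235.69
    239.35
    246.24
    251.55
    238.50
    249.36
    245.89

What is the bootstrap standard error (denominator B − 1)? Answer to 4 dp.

SE* = 5.0077

Bootstrap SE is the standard deviation of the 10 replicate medians.
Mean of replicates: (246.47 + 243.19 + 242.00 + 235.69 + 239.35 + 246.24 + 251.55 + 238.50 + 249.36 + 245.89) / 10 = 2438.24000 / 10 = 243.82400
Sum of squared deviations: (+2.64600)² + (−0.63400)² + (−1.82400)² + (−8.13400)² + (−4.47400)² + (+2.41600)² + (+7.72600)² + (−5.32400)² + (+5.53600)² + (+2.06600)² = 225.69764
Variance = 225.69764 / 9 = 25.07752
SE* = √25.07752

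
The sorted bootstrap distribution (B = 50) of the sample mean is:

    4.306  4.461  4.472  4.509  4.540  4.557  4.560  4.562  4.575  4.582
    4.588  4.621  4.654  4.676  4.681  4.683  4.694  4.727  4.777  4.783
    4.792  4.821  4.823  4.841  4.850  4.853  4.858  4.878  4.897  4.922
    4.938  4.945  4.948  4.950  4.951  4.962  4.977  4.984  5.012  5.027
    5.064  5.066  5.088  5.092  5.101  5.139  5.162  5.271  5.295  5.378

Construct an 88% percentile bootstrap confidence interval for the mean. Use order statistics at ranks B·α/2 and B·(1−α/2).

α = 0.12; lower rank = 50 × 0.060 = 3; upper rank = 50 × 0.940 = 47.
The 3rd smallest replicate is 4.472; the 47th is 5.162.

(4.472, 5.162)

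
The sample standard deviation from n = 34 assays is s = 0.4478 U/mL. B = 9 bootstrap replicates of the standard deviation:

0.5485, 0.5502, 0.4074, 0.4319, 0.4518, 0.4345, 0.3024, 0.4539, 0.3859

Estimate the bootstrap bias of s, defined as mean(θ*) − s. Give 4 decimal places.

bias = −0.0071

mean(θ*) = (0.5485 + 0.5502 + 0.4074 + 0.4319 + 0.4518 + 0.4345 + 0.3024 + 0.4539 + 0.3859) / 9 = 0.44072
bias = 0.44072 − 0.4478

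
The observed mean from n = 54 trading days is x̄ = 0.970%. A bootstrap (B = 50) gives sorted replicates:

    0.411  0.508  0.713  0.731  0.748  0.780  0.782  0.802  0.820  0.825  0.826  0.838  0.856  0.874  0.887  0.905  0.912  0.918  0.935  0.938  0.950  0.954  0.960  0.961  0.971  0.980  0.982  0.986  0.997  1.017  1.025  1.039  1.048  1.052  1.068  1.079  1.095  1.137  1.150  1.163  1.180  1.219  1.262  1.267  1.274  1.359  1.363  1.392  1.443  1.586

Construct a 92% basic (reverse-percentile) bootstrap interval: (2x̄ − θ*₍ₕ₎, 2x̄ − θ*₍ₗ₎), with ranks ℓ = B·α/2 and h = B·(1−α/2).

Percentile endpoints at ranks 2 and 48: θ*₍2₎ = 0.508, θ*₍48₎ = 1.392.
Basic interval reflects these around x̄:
  lower = 2 × 0.970 − 1.392 = 0.548
  upper = 2 × 0.970 − 0.508 = 1.432

(0.548, 1.432)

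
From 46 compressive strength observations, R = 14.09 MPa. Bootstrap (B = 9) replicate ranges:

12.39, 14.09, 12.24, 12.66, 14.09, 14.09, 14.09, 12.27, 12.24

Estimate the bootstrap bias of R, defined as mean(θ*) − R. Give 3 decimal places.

mean(θ*) = (12.39 + 14.09 + 12.24 + 12.66 + 14.09 + 14.09 + 14.09 + 12.27 + 12.24) / 9 = 13.1289
bias = 13.1289 − 14.09

bias = −0.961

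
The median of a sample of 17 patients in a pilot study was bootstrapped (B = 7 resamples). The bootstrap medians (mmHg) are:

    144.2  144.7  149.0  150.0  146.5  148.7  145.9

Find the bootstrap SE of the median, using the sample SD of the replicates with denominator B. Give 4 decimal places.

Bootstrap SE is the standard deviation of the 7 replicate medians.
Mean of replicates: (144.2 + 144.7 + 149.0 + 150.0 + 146.5 + 148.7 + 145.9) / 7 = 1029.00000 / 7 = 147.00000
Sum of squared deviations: (−2.80000)² + (−2.30000)² + (+2.00000)² + (+3.00000)² + (−0.50000)² + (+1.70000)² + (−1.10000)² = 30.48000
Variance = 30.48000 / 7 = 4.35429
SE* = √4.35429

SE* = 2.0867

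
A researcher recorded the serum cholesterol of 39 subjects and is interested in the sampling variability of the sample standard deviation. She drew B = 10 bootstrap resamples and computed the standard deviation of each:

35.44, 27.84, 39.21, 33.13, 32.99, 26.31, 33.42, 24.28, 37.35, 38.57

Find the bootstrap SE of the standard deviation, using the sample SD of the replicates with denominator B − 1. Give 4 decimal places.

SE* = 5.1840

Bootstrap SE is the standard deviation of the 10 replicate standard deviations.
Mean of replicates: (35.44 + 27.84 + 39.21 + 33.13 + 32.99 + 26.31 + 33.42 + 24.28 + 37.35 + 38.57) / 10 = 328.54000 / 10 = 32.85400
Sum of squared deviations: (+2.58600)² + (−5.01400)² + (+6.35600)² + (+0.27600)² + (+0.13600)² + (−6.54400)² + (+0.56600)² + (−8.57400)² + (+4.49600)² + (+5.71600)² = 241.86544
Variance = 241.86544 / 9 = 26.87394
SE* = √26.87394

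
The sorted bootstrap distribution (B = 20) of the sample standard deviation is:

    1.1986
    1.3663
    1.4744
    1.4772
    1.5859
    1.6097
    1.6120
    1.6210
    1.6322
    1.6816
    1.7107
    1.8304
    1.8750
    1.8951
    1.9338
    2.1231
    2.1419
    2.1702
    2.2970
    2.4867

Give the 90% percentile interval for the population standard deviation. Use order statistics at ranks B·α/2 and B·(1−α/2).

(1.1986, 2.2970)

α = 0.10; lower rank = 20 × 0.050 = 1; upper rank = 20 × 0.950 = 19.
The 1st smallest replicate is 1.1986; the 19th is 2.2970.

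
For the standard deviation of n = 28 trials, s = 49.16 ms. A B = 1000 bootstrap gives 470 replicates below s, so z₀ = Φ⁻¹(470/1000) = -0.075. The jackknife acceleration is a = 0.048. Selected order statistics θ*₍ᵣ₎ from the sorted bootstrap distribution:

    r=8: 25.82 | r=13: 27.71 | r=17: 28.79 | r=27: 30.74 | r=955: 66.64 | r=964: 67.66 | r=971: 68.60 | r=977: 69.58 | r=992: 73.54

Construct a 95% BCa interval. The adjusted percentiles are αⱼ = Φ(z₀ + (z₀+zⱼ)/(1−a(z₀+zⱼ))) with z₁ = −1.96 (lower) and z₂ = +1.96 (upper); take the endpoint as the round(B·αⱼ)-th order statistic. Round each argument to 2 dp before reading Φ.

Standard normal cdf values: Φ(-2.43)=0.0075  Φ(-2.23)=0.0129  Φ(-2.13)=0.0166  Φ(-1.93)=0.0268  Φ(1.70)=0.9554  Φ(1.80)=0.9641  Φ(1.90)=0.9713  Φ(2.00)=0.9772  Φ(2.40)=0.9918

(30.74, 69.58)

Lower: z₀ + z₁ = -0.075 + (-1.960) = -2.035; 1 − a(z₀+z₁) = 1 − (0.048)(-2.035) = 1.0977; argument = -0.075 + (-2.035)/1.0977 = -1.9289 → -1.93.
α₁ = Φ(-1.93) = 0.0268; rank = round(1000 × 0.0268) = 27; θ*₍27₎ = 30.74.
Upper: z₀ + z₂ = 1.885; 1 − a(z₀+z₂) = 0.9095; argument = 1.9975 → 2.00; α₂ = 0.9772; rank = 977; θ*₍977₎ = 69.58.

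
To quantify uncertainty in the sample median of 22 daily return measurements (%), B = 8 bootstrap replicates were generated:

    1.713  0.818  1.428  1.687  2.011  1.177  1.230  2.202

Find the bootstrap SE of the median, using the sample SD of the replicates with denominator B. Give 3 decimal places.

Bootstrap SE is the standard deviation of the 8 replicate medians.
Mean of replicates: (1.713 + 0.818 + 1.428 + 1.687 + 2.011 + 1.177 + 1.230 + 2.202) / 8 = 12.2660 / 8 = 1.5333
Sum of squared deviations: (+0.1798)² + (−0.7153)² + (−0.1053)² + (+0.1538)² + (+0.4778)² + (−0.3562)² + (−0.3033)² + (+0.6687)² = 1.4730
Variance = 1.4730 / 8 = 0.1841
SE* = √0.1841

SE* = 0.429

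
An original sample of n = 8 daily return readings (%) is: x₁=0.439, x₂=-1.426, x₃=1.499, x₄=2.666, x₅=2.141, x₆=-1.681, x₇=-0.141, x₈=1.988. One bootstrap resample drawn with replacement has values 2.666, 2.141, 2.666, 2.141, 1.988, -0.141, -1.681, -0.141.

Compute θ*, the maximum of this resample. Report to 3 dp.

Maximum = 2.666

θ* = 2.666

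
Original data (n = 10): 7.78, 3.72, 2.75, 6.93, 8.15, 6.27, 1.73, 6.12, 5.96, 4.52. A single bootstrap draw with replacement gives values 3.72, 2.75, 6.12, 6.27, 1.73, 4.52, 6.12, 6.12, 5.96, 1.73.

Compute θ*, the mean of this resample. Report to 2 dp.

θ* = 4.50

Mean = (3.72 + 2.75 + 6.12 + 6.27 + 1.73 + 4.52 + 6.12 + 6.12 + 5.96 + 1.73) / 10 = 45.040 / 10 = 4.50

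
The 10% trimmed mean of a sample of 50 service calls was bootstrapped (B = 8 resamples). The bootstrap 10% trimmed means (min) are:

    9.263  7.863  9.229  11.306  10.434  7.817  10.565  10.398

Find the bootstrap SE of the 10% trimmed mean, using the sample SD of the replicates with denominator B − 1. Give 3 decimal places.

Bootstrap SE is the standard deviation of the 8 replicate 10% trimmed means.
Mean of replicates: (9.263 + 7.863 + 9.229 + 11.306 + 10.434 + 7.817 + 10.565 + 10.398) / 8 = 76.8750 / 8 = 9.6094
Sum of squared deviations: (−0.3464)² + (−1.7464)² + (−0.3804)² + (+1.6966)² + (+0.8246)² + (−1.7924)² + (+0.9556)² + (+0.7886)² = 11.6208
Variance = 11.6208 / 7 = 1.6601
SE* = √1.6601

SE* = 1.288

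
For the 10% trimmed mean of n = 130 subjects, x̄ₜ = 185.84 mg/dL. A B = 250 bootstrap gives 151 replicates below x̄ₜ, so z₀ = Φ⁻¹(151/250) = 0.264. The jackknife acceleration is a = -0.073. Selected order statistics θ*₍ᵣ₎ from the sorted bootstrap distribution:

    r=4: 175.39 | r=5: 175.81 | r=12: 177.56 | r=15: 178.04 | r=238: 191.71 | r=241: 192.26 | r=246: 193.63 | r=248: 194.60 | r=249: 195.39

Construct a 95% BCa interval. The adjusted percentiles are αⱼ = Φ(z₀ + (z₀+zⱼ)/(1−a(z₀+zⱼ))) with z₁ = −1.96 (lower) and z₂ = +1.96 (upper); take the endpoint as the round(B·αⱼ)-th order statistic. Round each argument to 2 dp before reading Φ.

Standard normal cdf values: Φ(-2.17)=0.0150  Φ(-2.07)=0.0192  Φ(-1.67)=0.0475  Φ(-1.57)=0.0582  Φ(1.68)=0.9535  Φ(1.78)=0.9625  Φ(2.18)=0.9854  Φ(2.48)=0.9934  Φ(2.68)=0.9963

(177.56, 193.63)

Lower: z₀ + z₁ = 0.264 + (-1.960) = -1.696; 1 − a(z₀+z₁) = 1 − (-0.073)(-1.696) = 0.8762; argument = 0.264 + (-1.696)/0.8762 = -1.6716 → -1.67.
α₁ = Φ(-1.67) = 0.0475; rank = round(250 × 0.0475) = 12; θ*₍12₎ = 177.56.
Upper: z₀ + z₂ = 2.224; 1 − a(z₀+z₂) = 1.1624; argument = 2.1774 → 2.18; α₂ = 0.9854; rank = 246; θ*₍246₎ = 193.63.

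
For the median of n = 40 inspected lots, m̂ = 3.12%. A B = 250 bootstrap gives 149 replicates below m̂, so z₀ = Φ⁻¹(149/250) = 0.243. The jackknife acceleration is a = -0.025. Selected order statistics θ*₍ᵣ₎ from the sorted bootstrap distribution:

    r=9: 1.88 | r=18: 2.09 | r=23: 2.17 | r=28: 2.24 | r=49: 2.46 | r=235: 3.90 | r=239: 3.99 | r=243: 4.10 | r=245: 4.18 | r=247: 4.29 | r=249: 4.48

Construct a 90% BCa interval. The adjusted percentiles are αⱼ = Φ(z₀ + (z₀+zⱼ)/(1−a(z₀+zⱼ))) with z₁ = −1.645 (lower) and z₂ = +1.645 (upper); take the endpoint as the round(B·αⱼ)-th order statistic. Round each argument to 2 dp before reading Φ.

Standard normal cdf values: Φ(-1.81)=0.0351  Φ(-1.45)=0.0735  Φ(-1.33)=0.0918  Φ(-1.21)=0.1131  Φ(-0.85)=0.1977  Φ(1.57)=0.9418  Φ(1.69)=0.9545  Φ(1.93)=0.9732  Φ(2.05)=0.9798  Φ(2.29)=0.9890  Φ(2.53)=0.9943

Lower: z₀ + z₁ = 0.243 + (-1.645) = -1.402; 1 − a(z₀+z₁) = 1 − (-0.025)(-1.402) = 0.9649; argument = 0.243 + (-1.402)/0.9649 = -1.2099 → -1.21.
α₁ = Φ(-1.21) = 0.1131; rank = round(250 × 0.1131) = 28; θ*₍28₎ = 2.24.
Upper: z₀ + z₂ = 1.888; 1 − a(z₀+z₂) = 1.0472; argument = 2.0459 → 2.05; α₂ = 0.9798; rank = 245; θ*₍245₎ = 4.18.

(2.24, 4.18)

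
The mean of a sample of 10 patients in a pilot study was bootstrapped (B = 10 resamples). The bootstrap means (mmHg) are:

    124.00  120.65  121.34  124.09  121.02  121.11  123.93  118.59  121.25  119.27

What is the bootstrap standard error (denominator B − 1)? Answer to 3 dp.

Bootstrap SE is the standard deviation of the 10 replicate means.
Mean of replicates: (124.00 + 120.65 + 121.34 + 124.09 + 121.02 + 121.11 + 123.93 + 118.59 + 121.25 + 119.27) / 10 = 1215.2500 / 10 = 121.5250
Sum of squared deviations: (+2.4750)² + (−0.8750)² + (−0.1850)² + (+2.5650)² + (−0.5050)² + (−0.4150)² + (+2.4050)² + (−2.9350)² + (−0.2750)² + (−2.2550)² = 33.4909
Variance = 33.4909 / 9 = 3.7212
SE* = √3.7212

SE* = 1.929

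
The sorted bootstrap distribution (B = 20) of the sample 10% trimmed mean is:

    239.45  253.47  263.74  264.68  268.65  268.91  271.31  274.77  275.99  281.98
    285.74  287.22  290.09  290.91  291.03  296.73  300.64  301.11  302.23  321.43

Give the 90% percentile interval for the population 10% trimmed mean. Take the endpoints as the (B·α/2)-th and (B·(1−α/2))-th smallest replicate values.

(239.45, 302.23)

α = 0.10; lower rank = 20 × 0.050 = 1; upper rank = 20 × 0.950 = 19.
The 1st smallest replicate is 239.45; the 19th is 302.23.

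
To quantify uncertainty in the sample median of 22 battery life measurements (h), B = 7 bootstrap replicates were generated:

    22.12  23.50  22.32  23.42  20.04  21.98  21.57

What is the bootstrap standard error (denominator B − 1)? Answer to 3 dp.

SE* = 1.175

Bootstrap SE is the standard deviation of the 7 replicate medians.
Mean of replicates: (22.12 + 23.50 + 22.32 + 23.42 + 20.04 + 21.98 + 21.57) / 7 = 154.9500 / 7 = 22.1357
Sum of squared deviations: (−0.0157)² + (+1.3643)² + (+0.1843)² + (+1.2843)² + (−2.0957)² + (−0.1557)² + (−0.5657)² = 8.2812
Variance = 8.2812 / 6 = 1.3802
SE* = √1.3802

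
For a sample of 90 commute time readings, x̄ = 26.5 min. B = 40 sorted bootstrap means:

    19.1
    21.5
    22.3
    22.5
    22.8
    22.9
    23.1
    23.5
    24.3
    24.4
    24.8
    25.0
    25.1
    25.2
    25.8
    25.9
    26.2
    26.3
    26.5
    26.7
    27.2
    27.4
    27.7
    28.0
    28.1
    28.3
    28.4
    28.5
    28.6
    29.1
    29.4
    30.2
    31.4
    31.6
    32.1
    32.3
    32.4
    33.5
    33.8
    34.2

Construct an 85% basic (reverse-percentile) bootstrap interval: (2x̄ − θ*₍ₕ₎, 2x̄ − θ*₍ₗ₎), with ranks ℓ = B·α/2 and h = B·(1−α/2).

Percentile endpoints at ranks 3 and 37: θ*₍3₎ = 22.3, θ*₍37₎ = 32.4.
Basic interval reflects these around x̄:
  lower = 2 × 26.5 − 32.4 = 20.6
  upper = 2 × 26.5 − 22.3 = 30.7

(20.6, 30.7)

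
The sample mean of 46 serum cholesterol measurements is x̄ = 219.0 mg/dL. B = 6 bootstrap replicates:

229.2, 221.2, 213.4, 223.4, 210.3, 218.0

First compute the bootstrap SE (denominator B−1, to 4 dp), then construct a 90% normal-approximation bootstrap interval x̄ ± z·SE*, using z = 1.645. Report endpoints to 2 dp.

Mean of replicates = 219.2500; sum of squared deviations = 235.9150; SE* = √(235.9150/5) = 6.8690
Margin = 1.645 × 6.8690 = 11.300
Interval: 219.0 ± 11.300

(207.70, 230.30)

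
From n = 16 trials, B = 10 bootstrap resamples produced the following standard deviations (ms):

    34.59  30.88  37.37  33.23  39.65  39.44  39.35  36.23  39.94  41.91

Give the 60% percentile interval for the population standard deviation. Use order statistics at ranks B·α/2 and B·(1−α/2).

Sorted replicates: 30.88, 33.23, 34.59, 36.23, 37.37, 39.35, 39.44, 39.65, 39.94, 41.91
α = 0.40; lower rank = 10 × 0.200 = 2; upper rank = 10 × 0.800 = 8.
The 2nd smallest replicate is 33.23; the 8th is 39.65.

(33.23, 39.65)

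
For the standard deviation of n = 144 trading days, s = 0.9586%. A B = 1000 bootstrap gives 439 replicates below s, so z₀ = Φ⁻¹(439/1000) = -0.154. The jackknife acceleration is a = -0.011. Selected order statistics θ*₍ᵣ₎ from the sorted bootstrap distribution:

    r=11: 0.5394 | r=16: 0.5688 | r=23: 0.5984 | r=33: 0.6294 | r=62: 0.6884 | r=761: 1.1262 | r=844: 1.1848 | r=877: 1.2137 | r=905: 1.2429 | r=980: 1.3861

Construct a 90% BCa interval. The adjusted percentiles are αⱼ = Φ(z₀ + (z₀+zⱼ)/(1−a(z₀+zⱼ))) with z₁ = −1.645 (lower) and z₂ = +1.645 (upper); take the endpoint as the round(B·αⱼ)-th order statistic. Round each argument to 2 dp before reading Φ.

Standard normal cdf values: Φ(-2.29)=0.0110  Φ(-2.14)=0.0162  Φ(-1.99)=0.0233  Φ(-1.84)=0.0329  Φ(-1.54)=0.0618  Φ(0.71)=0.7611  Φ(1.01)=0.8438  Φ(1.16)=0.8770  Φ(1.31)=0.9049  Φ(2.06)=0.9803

Lower: z₀ + z₁ = -0.154 + (-1.645) = -1.799; 1 − a(z₀+z₁) = 1 − (-0.011)(-1.799) = 0.9802; argument = -0.154 + (-1.799)/0.9802 = -1.9893 → -1.99.
α₁ = Φ(-1.99) = 0.0233; rank = round(1000 × 0.0233) = 23; θ*₍23₎ = 0.5984.
Upper: z₀ + z₂ = 1.491; 1 − a(z₀+z₂) = 1.0164; argument = 1.3129 → 1.31; α₂ = 0.9049; rank = 905; θ*₍905₎ = 1.2429.

(0.5984, 1.2429)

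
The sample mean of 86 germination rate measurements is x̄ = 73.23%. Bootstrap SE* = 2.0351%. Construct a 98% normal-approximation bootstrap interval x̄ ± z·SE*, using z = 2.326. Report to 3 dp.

(68.496, 77.964)

Margin = 2.326 × 2.0351 = 4.7336
Interval: 73.23 ± 4.7336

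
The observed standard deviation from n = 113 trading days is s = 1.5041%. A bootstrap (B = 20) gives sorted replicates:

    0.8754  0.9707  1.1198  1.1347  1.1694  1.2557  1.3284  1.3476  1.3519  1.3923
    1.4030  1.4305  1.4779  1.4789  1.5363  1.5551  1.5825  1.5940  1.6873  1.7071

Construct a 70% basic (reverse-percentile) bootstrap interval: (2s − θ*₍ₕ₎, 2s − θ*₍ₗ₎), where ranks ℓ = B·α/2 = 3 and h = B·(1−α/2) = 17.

Percentile endpoints at ranks 3 and 17: θ*₍3₎ = 1.1198, θ*₍17₎ = 1.5825.
Basic interval reflects these around s:
  lower = 2 × 1.5041 − 1.5825 = 1.4257
  upper = 2 × 1.5041 − 1.1198 = 1.8884

(1.4257, 1.8884)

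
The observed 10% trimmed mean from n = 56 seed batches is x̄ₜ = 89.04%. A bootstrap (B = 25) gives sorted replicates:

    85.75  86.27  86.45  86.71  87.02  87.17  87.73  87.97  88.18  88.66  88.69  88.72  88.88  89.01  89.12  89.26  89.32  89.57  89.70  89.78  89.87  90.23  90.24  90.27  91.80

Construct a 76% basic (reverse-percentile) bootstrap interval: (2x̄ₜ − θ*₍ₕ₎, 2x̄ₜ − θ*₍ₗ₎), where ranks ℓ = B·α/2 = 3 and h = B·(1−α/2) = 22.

(87.85, 91.63)

Percentile endpoints at ranks 3 and 22: θ*₍3₎ = 86.45, θ*₍22₎ = 90.23.
Basic interval reflects these around x̄ₜ:
  lower = 2 × 89.04 − 90.23 = 87.85
  upper = 2 × 89.04 − 86.45 = 91.63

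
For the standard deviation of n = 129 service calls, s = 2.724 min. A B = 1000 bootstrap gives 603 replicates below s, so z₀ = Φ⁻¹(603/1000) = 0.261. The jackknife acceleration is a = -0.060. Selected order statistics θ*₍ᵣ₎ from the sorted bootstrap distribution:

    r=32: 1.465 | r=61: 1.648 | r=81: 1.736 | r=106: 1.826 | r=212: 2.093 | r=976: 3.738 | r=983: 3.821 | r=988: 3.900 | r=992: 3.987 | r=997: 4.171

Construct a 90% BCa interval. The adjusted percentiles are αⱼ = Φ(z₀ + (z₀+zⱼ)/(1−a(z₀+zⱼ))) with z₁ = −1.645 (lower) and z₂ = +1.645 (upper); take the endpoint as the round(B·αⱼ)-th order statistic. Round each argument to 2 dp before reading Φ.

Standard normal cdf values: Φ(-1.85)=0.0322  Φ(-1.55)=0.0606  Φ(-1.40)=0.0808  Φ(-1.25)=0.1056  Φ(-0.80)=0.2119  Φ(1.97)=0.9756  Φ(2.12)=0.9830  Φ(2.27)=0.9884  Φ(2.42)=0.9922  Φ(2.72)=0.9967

Lower: z₀ + z₁ = 0.261 + (-1.645) = -1.384; 1 − a(z₀+z₁) = 1 − (-0.060)(-1.384) = 0.9170; argument = 0.261 + (-1.384)/0.9170 = -1.2483 → -1.25.
α₁ = Φ(-1.25) = 0.1056; rank = round(1000 × 0.1056) = 106; θ*₍106₎ = 1.826.
Upper: z₀ + z₂ = 1.906; 1 − a(z₀+z₂) = 1.1144; argument = 1.9714 → 1.97; α₂ = 0.9756; rank = 976; θ*₍976₎ = 3.738.

(1.826, 3.738)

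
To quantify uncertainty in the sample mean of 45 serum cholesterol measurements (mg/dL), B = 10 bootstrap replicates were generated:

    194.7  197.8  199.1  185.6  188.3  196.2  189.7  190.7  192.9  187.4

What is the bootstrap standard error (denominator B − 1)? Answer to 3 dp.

Bootstrap SE is the standard deviation of the 10 replicate means.
Mean of replicates: (194.7 + 197.8 + 199.1 + 185.6 + 188.3 + 196.2 + 189.7 + 190.7 + 192.9 + 187.4) / 10 = 1922.4000 / 10 = 192.2400
Sum of squared deviations: (+2.4600)² + (+5.5600)² + (+6.8600)² + (−6.6400)² + (−3.9400)² + (+3.9600)² + (−2.5400)² + (−1.5400)² + (+0.6600)² + (−4.8400)² = 192.0040
Variance = 192.0040 / 9 = 21.3338
SE* = √21.3338

SE* = 4.619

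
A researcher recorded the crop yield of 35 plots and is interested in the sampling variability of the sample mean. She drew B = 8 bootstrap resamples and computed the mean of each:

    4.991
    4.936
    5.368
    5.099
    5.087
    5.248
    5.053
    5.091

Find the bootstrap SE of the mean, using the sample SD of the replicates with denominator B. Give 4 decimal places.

Bootstrap SE is the standard deviation of the 8 replicate means.
Mean of replicates: (4.991 + 4.936 + 5.368 + 5.099 + 5.087 + 5.248 + 5.053 + 5.091) / 8 = 40.87300 / 8 = 5.10912
Sum of squared deviations: (−0.11813)² + (−0.17312)² + (+0.25888)² + (−0.01012)² + (−0.02212)² + (+0.13888)² + (−0.05612)² + (−0.01812)² = 0.13430
Variance = 0.13430 / 8 = 0.01679
SE* = √0.01679

SE* = 0.1296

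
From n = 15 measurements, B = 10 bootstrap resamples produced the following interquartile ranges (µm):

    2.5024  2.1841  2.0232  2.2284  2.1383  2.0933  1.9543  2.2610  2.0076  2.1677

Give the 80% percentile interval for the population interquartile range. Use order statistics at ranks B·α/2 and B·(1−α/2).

(1.9543, 2.2610)

Sorted replicates: 1.9543, 2.0076, 2.0232, 2.0933, 2.1383, 2.1677, 2.1841, 2.2284, 2.2610, 2.5024
α = 0.20; lower rank = 10 × 0.100 = 1; upper rank = 10 × 0.900 = 9.
The 1st smallest replicate is 1.9543; the 9th is 2.2610.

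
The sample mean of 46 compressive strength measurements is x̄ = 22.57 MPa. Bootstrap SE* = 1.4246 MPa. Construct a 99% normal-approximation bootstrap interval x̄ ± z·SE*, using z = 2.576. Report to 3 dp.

(18.900, 26.240)

Margin = 2.576 × 1.4246 = 3.6698
Interval: 22.57 ± 3.6698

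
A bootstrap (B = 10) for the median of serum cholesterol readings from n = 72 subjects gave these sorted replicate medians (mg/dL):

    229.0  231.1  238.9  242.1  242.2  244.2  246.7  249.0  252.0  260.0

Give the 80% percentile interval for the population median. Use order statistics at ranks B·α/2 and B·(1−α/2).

(229.0, 252.0)

α = 0.20; lower rank = 10 × 0.100 = 1; upper rank = 10 × 0.900 = 9.
The 1st smallest replicate is 229.0; the 9th is 252.0.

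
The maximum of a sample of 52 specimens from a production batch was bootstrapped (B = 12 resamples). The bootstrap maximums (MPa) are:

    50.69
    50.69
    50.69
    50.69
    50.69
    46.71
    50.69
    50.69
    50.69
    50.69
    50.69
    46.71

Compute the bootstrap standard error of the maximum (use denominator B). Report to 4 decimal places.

SE* = 1.4833

Bootstrap SE is the standard deviation of the 12 replicate maximums.
Mean of replicates: (50.69 + 50.69 + 50.69 + 50.69 + 50.69 + 46.71 + 50.69 + 50.69 + 50.69 + 50.69 + 50.69 + 46.71) / 12 = 600.32000 / 12 = 50.02667
Sum of squared deviations: (+0.66333)² + (+0.66333)² + (+0.66333)² + (+0.66333)² + (+0.66333)² + (−3.31667)² + (+0.66333)² + (+0.66333)² + (+0.66333)² + (+0.66333)² + (+0.66333)² + (−3.31667)² = 26.40067
Variance = 26.40067 / 12 = 2.20006
SE* = √2.20006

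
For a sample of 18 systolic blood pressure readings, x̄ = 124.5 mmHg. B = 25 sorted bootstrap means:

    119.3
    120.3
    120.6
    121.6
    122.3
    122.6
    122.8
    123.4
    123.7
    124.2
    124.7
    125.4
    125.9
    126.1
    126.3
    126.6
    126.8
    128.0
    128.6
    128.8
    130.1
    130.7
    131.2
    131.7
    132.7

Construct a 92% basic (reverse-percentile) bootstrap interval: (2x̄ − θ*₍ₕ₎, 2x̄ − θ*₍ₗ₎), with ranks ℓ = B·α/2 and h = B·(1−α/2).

(117.3, 129.7)

Percentile endpoints at ranks 1 and 24: θ*₍1₎ = 119.3, θ*₍24₎ = 131.7.
Basic interval reflects these around x̄:
  lower = 2 × 124.5 − 131.7 = 117.3
  upper = 2 × 124.5 − 119.3 = 129.7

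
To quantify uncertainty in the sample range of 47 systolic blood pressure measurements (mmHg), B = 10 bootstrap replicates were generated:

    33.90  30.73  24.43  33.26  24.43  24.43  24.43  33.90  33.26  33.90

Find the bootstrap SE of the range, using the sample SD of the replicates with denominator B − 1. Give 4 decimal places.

Bootstrap SE is the standard deviation of the 10 replicate ranges.
Mean of replicates: (33.90 + 30.73 + 24.43 + 33.26 + 24.43 + 24.43 + 24.43 + 33.90 + 33.26 + 33.90) / 10 = 296.67000 / 10 = 29.66700
Sum of squared deviations: (+4.23300)² + (+1.06300)² + (−5.23700)² + (+3.59300)² + (−5.23700)² + (−5.23700)² + (−5.23700)² + (+4.23300)² + (+3.59300)² + (+4.23300)² = 190.40881
Variance = 190.40881 / 9 = 21.15653
SE* = √21.15653

SE* = 4.5996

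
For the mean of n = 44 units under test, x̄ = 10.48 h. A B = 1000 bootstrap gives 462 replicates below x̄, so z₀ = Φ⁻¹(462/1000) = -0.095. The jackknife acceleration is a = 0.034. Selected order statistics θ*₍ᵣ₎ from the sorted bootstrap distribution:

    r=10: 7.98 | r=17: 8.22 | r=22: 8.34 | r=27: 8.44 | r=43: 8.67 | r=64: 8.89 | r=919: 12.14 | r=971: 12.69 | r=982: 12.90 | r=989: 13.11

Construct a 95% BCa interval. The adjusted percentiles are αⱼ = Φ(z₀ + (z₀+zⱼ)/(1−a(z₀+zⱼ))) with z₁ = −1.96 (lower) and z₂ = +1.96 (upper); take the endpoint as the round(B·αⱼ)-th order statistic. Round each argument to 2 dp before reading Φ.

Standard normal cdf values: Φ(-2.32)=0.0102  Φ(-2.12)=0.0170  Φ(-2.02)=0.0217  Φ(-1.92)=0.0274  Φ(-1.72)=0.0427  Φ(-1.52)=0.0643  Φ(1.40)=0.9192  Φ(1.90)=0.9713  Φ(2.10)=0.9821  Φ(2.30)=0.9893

Lower: z₀ + z₁ = -0.095 + (-1.960) = -2.055; 1 − a(z₀+z₁) = 1 − (0.034)(-2.055) = 1.0699; argument = -0.095 + (-2.055)/1.0699 = -2.0158 → -2.02.
α₁ = Φ(-2.02) = 0.0217; rank = round(1000 × 0.0217) = 22; θ*₍22₎ = 8.34.
Upper: z₀ + z₂ = 1.865; 1 − a(z₀+z₂) = 0.9366; argument = 1.8963 → 1.90; α₂ = 0.9713; rank = 971; θ*₍971₎ = 12.69.

(8.34, 12.69)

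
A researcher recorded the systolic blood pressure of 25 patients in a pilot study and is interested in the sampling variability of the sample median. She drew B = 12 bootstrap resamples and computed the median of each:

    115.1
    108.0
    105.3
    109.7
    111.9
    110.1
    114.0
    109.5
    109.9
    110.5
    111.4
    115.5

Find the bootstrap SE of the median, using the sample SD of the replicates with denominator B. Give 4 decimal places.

Bootstrap SE is the standard deviation of the 12 replicate medians.
Mean of replicates: (115.1 + 108.0 + 105.3 + 109.7 + 111.9 + 110.1 + 114.0 + 109.5 + 109.9 + 110.5 + 111.4 + 115.5) / 12 = 1330.90000 / 12 = 110.90833
Sum of squared deviations: (+4.19167)² + (−2.90833)² + (−5.60833)² + (−1.20833)² + (+0.99167)² + (−0.80833)² + (+3.09167)² + (−1.40833)² + (−1.00833)² + (−0.40833)² + (+0.49167)² + (+4.59167)² = 94.62917
Variance = 94.62917 / 12 = 7.88576
SE* = √7.88576

SE* = 2.8082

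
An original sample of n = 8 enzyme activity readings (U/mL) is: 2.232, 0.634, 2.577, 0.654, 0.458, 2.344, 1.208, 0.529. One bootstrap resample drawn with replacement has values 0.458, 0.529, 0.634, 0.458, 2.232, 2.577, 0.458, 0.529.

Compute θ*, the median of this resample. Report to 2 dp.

θ* = 0.53

Sorted: 0.458, 0.458, 0.458, 0.529, 0.529, 0.634, 2.232, 2.577
Median = average of the two middle values = 0.53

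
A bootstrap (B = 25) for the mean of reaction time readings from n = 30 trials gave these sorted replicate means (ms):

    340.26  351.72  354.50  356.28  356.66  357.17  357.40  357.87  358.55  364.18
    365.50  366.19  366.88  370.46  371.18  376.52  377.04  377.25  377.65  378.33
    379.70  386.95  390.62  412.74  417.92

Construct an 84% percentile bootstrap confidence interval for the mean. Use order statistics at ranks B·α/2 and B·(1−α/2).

(351.72, 390.62)

α = 0.16; lower rank = 25 × 0.080 = 2; upper rank = 25 × 0.920 = 23.
The 2nd smallest replicate is 351.72; the 23rd is 390.62.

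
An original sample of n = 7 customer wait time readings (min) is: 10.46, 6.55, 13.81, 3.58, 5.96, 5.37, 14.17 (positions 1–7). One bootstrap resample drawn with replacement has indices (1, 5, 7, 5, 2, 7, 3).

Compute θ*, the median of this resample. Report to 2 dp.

θ* = 10.46

Resample values: 10.46, 5.96, 14.17, 5.96, 6.55, 14.17, 13.81.
Sorted: 5.96, 5.96, 6.55, 10.46, 13.81, 14.17, 14.17
Median = middle value = 10.46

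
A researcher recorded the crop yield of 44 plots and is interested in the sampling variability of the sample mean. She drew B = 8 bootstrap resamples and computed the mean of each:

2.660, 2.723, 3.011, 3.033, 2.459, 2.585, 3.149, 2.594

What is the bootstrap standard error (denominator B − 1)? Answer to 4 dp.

Bootstrap SE is the standard deviation of the 8 replicate means.
Mean of replicates: (2.660 + 2.723 + 3.011 + 3.033 + 2.459 + 2.585 + 3.149 + 2.594) / 8 = 22.21400 / 8 = 2.77675
Sum of squared deviations: (−0.11675)² + (−0.05375)² + (+0.23425)² + (+0.25625)² + (−0.31775)² + (−0.19175)² + (+0.37225)² + (−0.18275)² = 0.44676
Variance = 0.44676 / 7 = 0.06382
SE* = √0.06382

SE* = 0.2526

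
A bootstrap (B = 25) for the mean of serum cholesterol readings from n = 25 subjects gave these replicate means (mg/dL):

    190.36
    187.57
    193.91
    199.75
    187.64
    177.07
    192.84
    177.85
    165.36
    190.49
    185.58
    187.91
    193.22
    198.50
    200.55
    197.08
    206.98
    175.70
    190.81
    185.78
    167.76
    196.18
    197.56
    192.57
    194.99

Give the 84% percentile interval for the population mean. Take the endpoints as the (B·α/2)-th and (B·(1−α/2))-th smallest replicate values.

(167.76, 199.75)

Sorted replicates: 165.36, 167.76, 175.70, 177.07, 177.85, 185.58, 185.78, 187.57, 187.64, 187.91, 190.36, 190.49, 190.81, 192.57, 192.84, 193.22, 193.91, 194.99, 196.18, 197.08, 197.56, 198.50, 199.75, 200.55, 206.98
α = 0.16; lower rank = 25 × 0.080 = 2; upper rank = 25 × 0.920 = 23.
The 2nd smallest replicate is 167.76; the 23rd is 199.75.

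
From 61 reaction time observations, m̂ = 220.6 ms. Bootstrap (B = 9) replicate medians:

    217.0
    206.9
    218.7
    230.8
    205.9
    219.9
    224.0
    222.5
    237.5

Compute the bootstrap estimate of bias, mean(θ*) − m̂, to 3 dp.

mean(θ*) = (217.0 + 206.9 + 218.7 + 230.8 + 205.9 + 219.9 + 224.0 + 222.5 + 237.5) / 9 = 220.3556
bias = 220.3556 − 220.6

bias = −0.244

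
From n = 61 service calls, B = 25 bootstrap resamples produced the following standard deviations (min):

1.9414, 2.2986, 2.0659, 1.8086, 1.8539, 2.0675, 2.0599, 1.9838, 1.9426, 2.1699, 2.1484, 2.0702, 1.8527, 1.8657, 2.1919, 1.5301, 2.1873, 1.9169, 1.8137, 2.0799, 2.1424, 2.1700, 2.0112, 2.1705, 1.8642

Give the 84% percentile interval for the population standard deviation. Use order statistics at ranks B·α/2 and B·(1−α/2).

Sorted replicates: 1.5301, 1.8086, 1.8137, 1.8527, 1.8539, 1.8642, 1.8657, 1.9169, 1.9414, 1.9426, 1.9838, 2.0112, 2.0599, 2.0659, 2.0675, 2.0702, 2.0799, 2.1424, 2.1484, 2.1699, 2.1700, 2.1705, 2.1873, 2.1919, 2.2986
α = 0.16; lower rank = 25 × 0.080 = 2; upper rank = 25 × 0.920 = 23.
The 2nd smallest replicate is 1.8086; the 23rd is 2.1873.

(1.8086, 2.1873)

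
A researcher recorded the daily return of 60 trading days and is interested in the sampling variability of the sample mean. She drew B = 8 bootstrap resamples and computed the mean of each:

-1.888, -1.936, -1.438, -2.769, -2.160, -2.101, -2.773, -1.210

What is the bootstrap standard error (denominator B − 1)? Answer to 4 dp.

Bootstrap SE is the standard deviation of the 8 replicate means.
Mean of replicates: ((-1.888) + (-1.936) + (-1.438) + (-2.769) + (-2.160) + (-2.101) + (-2.773) + (-1.210)) / 8 = -16.27500 / 8 = -2.03437
Sum of squared deviations: (+0.14637)² + (+0.09837)² + (+0.59637)² + (−0.73463)² + (−0.12563)² + (−0.06663)² + (−0.73863)² + (+0.82437)² = 2.17182
Variance = 2.17182 / 7 = 0.31026
SE* = √0.31026

SE* = 0.5570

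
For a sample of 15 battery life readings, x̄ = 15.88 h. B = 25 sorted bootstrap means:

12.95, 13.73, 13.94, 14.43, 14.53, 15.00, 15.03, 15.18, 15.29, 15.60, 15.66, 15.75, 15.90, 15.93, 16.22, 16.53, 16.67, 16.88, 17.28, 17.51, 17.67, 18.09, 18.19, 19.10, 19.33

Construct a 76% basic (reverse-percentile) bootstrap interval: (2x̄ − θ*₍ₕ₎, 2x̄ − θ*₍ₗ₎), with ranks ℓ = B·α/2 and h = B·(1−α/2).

(13.67, 17.82)

Percentile endpoints at ranks 3 and 22: θ*₍3₎ = 13.94, θ*₍22₎ = 18.09.
Basic interval reflects these around x̄:
  lower = 2 × 15.88 − 18.09 = 13.67
  upper = 2 × 15.88 − 13.94 = 17.82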